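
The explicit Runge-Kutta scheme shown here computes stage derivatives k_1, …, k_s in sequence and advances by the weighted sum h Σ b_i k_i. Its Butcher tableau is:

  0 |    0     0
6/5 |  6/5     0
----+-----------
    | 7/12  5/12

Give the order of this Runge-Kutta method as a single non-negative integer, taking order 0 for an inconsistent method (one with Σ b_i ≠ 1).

b = (7/12, 5/12)
c = (0, 6/5)
Σ b_i: 7/12·1 + 5/12·1 = 1 ✓
b·c: 5/12·6/5 = 1/2 ✓; 2 stages ⇒ order 2.

2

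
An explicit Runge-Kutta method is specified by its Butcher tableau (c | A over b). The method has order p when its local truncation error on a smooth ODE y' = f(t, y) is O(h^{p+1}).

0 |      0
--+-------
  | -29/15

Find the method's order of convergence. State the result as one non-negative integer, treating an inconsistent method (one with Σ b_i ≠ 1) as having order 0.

0

b = (-29/15)
c = (0)
Σ b_i: (-29/15)·1 = -29/15 ≠ 1 ⇒ order 0.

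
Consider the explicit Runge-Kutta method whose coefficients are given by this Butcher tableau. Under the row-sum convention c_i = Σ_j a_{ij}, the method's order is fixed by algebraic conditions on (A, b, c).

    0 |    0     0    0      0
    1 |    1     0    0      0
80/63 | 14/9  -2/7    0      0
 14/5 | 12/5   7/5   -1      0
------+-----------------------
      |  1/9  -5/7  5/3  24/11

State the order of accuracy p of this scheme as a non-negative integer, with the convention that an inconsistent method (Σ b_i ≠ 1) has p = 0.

b = (1/9, -5/7, 5/3, 24/11)
c = (0, 1, 80/63, 14/5)
Ac = (0, 0, -2/7, 41/315)
Σ b_i: 1/9·1 + (-5/7)·1 + 5/3·1 + 24/11·1 = 2249/693 ≠ 1 ⇒ order 0.

0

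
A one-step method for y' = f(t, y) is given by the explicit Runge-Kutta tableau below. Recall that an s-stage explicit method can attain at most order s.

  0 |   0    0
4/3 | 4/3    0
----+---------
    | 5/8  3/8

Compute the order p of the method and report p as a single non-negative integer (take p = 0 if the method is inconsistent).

b = (5/8, 3/8)
c = (0, 4/3)
Σ b_i: 5/8·1 + 3/8·1 = 1 ✓
b·c: 3/8·4/3 = 1/2 ✓; 2 stages ⇒ order 2.

2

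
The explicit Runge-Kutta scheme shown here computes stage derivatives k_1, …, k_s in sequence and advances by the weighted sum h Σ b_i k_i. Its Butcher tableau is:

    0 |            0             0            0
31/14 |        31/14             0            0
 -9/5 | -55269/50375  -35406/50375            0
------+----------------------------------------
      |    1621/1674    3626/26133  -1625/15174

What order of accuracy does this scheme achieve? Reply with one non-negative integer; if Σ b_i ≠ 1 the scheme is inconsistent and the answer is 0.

3

b = (1621/1674, 3626/26133, -1625/15174)
c = (0, 31/14, -9/5)
Ac = (0, 0, -2529/1625)
Σ b_i: 1621/1674·1 + 3626/26133·1 + (-1625/15174)·1 = 1 ✓
b·c: 3626/26133·31/14 + (-1625/15174)·(-9/5) = 1/2 ✓
b·c²: 3626/26133·961/196 + (-1625/15174)·81/25 = 1/3 ✓
b·Ac: (-1625/15174)·(-2529/1625) = 1/6 ✓; 3 stages ⇒ order 3.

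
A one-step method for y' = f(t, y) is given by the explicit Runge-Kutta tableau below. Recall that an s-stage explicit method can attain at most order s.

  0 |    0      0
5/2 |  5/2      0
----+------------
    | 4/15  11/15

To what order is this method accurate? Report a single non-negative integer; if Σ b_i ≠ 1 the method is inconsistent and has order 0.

1

b = (4/15, 11/15)
c = (0, 5/2)
Σ b_i: 4/15·1 + 11/15·1 = 1 ✓
b·c: 11/15·5/2 = 11/6 ≠ 1/2 ⇒ order 1.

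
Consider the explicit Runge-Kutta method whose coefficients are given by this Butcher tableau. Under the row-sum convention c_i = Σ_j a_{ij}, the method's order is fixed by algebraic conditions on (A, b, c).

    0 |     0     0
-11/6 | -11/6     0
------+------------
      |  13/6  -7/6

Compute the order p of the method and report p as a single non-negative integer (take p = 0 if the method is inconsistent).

b = (13/6, -7/6)
c = (0, -11/6)
Σ b_i: 13/6·1 + (-7/6)·1 = 1 ✓
b·c: (-7/6)·(-11/6) = 77/36 ≠ 1/2 ⇒ order 1.

1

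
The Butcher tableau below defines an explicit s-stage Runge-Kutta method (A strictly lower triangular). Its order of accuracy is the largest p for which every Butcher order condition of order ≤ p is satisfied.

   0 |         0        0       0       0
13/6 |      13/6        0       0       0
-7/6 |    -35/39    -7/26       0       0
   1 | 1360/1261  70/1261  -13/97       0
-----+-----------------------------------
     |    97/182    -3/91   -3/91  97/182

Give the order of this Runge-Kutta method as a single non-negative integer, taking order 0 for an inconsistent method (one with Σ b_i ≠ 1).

b = (97/182, -3/91, -3/91, 97/182)
c = (0, 13/6, -7/6, 1)
Ac = (0, 0, -7/12, 161/582)
Σ b_i: 97/182·1 + (-3/91)·1 + (-3/91)·1 + 97/182·1 = 1 ✓
b·c: (-3/91)·13/6 + (-3/91)·(-7/6) + 97/182·1 = 1/2 ✓
b·c²: (-3/91)·169/36 + (-3/91)·49/36 + 97/182·1 = 1/3 ✓
b·Ac: (-3/91)·(-7/12) + 97/182·161/582 = 1/6 ✓
b·c³: (-3/91)·2197/216 + (-3/91)·(-343/216) + 97/182·1 = 1/4 ✓
b·(c∘Ac): (-3/91)·49/72 + 97/182·161/582 = 1/8 ✓
b·Ac²: (-3/91)·(-91/72) + 97/182·91/1164 = 1/12 ✓
b·A²c: 97/182·91/1164 = 1/24 ✓; 4 stages ⇒ order 4.

4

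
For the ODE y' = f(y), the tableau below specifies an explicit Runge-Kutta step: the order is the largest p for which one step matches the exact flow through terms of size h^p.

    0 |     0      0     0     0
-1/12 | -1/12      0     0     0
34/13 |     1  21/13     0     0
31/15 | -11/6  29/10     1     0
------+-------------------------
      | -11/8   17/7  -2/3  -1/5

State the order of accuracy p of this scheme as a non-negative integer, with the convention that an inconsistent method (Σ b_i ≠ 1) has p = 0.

b = (-11/8, 17/7, -2/3, -1/5)
c = (0, -1/12, 34/13, 31/15)
Ac = (0, 0, -7/52, 3703/1560)
Σ b_i: (-11/8)·1 + 17/7·1 + (-2/3)·1 + (-1/5)·1 = 157/840 ≠ 1 ⇒ order 0.

0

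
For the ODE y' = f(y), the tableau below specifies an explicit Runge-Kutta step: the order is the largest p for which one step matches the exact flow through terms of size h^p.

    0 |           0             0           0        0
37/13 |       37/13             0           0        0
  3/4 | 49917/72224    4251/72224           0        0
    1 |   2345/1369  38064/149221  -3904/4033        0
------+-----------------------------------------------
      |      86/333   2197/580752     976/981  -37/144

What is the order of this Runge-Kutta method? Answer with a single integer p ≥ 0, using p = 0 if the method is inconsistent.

b = (86/333, 2197/580752, 976/981, -37/144)
c = (0, 37/13, 3/4, 1)
Ac = (0, 0, 327/1952, 0)
Σ b_i: 86/333·1 + 2197/580752·1 + 976/981·1 + (-37/144)·1 = 1 ✓
b·c: 2197/580752·37/13 + 976/981·3/4 + (-37/144)·1 = 1/2 ✓
b·c²: 2197/580752·1369/169 + 976/981·9/16 + (-37/144)·1 = 1/3 ✓
b·Ac: 976/981·327/1952 = 1/6 ✓
b·c³: 2197/580752·50653/2197 + 976/981·27/64 + (-37/144)·1 = 1/4 ✓
b·(c∘Ac): 976/981·981/7808 = 1/8 ✓
b·Ac²: 976/981·12099/25376 + (-37/144)·732/481 = 1/12 ✓
b·A²c: (-37/144)·(-6/37) = 1/24 ✓; 4 stages ⇒ order 4.

4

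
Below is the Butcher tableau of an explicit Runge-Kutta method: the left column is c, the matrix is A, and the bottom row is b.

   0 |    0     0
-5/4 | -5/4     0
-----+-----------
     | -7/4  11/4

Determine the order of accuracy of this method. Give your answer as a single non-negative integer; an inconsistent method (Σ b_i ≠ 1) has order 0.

b = (-7/4, 11/4)
c = (0, -5/4)
Σ b_i: (-7/4)·1 + 11/4·1 = 1 ✓
b·c: 11/4·(-5/4) = -55/16 ≠ 1/2 ⇒ order 1.

1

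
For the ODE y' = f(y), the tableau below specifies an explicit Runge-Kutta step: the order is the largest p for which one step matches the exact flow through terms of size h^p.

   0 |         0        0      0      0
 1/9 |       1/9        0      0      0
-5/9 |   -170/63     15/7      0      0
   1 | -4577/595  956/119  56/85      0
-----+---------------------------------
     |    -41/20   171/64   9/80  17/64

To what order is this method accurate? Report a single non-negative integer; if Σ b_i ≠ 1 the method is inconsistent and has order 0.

b = (-41/20, 171/64, 9/80, 17/64)
c = (0, 1/9, -5/9, 1)
Ac = (0, 0, 5/21, 188/357)
Σ b_i: (-41/20)·1 + 171/64·1 + 9/80·1 + 17/64·1 = 1 ✓
b·c: 171/64·1/9 + 9/80·(-5/9) + 17/64·1 = 1/2 ✓
b·c²: 171/64·1/81 + 9/80·25/81 + 17/64·1 = 1/3 ✓
b·Ac: 9/80·5/21 + 17/64·188/357 = 1/6 ✓
b·c³: 171/64·1/729 + 9/80·(-125/729) + 17/64·1 = 1/4 ✓
b·(c∘Ac): 9/80·(-25/189) + 17/64·188/357 = 1/8 ✓
b·Ac²: 9/80·5/189 + 17/64·36/119 = 1/12 ✓
b·A²c: 17/64·8/51 = 1/24 ✓; 4 stages ⇒ order 4.

4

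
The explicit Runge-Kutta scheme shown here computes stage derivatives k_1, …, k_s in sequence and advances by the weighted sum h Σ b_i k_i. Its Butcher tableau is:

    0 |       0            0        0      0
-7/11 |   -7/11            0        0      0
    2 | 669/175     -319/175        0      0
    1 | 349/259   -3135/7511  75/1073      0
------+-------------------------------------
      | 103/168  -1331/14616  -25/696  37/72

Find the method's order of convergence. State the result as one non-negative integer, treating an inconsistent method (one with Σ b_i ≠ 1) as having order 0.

b = (103/168, -1331/14616, -25/696, 37/72)
c = (0, -7/11, 2, 1)
Ac = (0, 0, 29/25, 15/37)
Σ b_i: 103/168·1 + (-1331/14616)·1 + (-25/696)·1 + 37/72·1 = 1 ✓
b·c: (-1331/14616)·(-7/11) + (-25/696)·2 + 37/72·1 = 1/2 ✓
b·c²: (-1331/14616)·49/121 + (-25/696)·4 + 37/72·1 = 1/3 ✓
b·Ac: (-25/696)·29/25 + 37/72·15/37 = 1/6 ✓
b·c³: (-1331/14616)·(-343/1331) + (-25/696)·8 + 37/72·1 = 1/4 ✓
b·(c∘Ac): (-25/696)·58/25 + 37/72·15/37 = 1/8 ✓
b·Ac²: (-25/696)·(-203/275) + 37/72·45/407 = 1/12 ✓
b·A²c: 37/72·3/37 = 1/24 ✓; 4 stages ⇒ order 4.

4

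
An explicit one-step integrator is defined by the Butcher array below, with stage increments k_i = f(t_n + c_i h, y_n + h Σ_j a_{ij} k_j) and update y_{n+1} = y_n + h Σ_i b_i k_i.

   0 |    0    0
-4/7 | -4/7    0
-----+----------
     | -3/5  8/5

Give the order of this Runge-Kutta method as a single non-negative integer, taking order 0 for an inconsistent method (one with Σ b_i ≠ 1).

1

b = (-3/5, 8/5)
c = (0, -4/7)
Σ b_i: (-3/5)·1 + 8/5·1 = 1 ✓
b·c: 8/5·(-4/7) = -32/35 ≠ 1/2 ⇒ order 1.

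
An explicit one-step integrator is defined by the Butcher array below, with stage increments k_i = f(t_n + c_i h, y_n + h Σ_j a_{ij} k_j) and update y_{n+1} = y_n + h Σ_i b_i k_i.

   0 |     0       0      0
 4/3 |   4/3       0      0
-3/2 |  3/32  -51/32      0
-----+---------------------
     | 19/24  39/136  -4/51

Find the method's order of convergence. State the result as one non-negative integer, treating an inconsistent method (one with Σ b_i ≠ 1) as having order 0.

3

b = (19/24, 39/136, -4/51)
c = (0, 4/3, -3/2)
Ac = (0, 0, -17/8)
Σ b_i: 19/24·1 + 39/136·1 + (-4/51)·1 = 1 ✓
b·c: 39/136·4/3 + (-4/51)·(-3/2) = 1/2 ✓
b·c²: 39/136·16/9 + (-4/51)·9/4 = 1/3 ✓
b·Ac: (-4/51)·(-17/8) = 1/6 ✓; 3 stages ⇒ order 3.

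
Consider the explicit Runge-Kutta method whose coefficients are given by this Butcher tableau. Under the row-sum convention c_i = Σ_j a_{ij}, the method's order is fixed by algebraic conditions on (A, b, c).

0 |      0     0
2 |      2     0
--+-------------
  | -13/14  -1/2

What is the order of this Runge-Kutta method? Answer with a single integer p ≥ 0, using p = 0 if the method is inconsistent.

b = (-13/14, -1/2)
c = (0, 2)
Σ b_i: (-13/14)·1 + (-1/2)·1 = -10/7 ≠ 1 ⇒ order 0.

0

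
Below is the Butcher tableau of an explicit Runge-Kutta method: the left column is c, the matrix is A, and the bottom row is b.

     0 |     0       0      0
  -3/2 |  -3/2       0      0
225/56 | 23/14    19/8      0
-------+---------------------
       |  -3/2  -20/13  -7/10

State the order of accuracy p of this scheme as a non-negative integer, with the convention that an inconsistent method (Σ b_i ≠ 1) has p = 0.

b = (-3/2, -20/13, -7/10)
c = (0, -3/2, 225/56)
Ac = (0, 0, -57/16)
Σ b_i: (-3/2)·1 + (-20/13)·1 + (-7/10)·1 = -243/65 ≠ 1 ⇒ order 0.

0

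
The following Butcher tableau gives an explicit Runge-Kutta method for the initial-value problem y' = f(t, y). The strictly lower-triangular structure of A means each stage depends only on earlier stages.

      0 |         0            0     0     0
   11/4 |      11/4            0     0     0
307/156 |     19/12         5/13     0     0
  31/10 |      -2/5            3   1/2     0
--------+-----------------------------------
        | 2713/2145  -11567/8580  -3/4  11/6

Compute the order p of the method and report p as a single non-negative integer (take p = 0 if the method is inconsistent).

b = (2713/2145, -11567/8580, -3/4, 11/6)
c = (0, 11/4, 307/156, 31/10)
Ac = (0, 0, 55/52, 2881/312)
Σ b_i: 2713/2145·1 + (-11567/8580)·1 + (-3/4)·1 + 11/6·1 = 1 ✓
b·c: (-11567/8580)·11/4 + (-3/4)·307/156 + 11/6·31/10 = 1/2 ✓
b·c²: (-11567/8580)·121/16 + (-3/4)·94249/24336 + 11/6·961/100 = 1832681/405600 ≠ 1/3 ⇒ order 2.
b·Ac: (-3/4)·55/52 + 11/6·2881/312 = 15103/936 ≠ 1/6

2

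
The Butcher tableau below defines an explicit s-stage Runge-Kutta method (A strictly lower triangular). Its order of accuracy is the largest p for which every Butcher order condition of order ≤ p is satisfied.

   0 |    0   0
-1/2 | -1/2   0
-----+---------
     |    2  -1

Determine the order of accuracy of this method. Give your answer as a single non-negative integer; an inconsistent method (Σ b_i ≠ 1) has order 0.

b = (2, -1)
c = (0, -1/2)
Σ b_i: 2·1 + (-1)·1 = 1 ✓
b·c: (-1)·(-1/2) = 1/2 ✓; 2 stages ⇒ order 2.

2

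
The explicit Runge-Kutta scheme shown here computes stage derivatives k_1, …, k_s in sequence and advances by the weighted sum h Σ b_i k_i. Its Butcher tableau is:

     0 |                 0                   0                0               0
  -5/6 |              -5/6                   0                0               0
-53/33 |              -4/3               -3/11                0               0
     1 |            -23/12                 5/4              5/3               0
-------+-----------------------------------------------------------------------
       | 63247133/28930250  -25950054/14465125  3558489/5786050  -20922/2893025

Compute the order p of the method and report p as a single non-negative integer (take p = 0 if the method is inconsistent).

b = (63247133/28930250, -25950054/14465125, 3558489/5786050, -20922/2893025)
c = (0, -5/6, -53/33, 1)
Ac = (0, 0, 5/22, -2945/792)
Σ b_i: 63247133/28930250·1 + (-25950054/14465125)·1 + 3558489/5786050·1 + (-20922/2893025)·1 = 1 ✓
b·c: (-25950054/14465125)·(-5/6) + 3558489/5786050·(-53/33) + (-20922/2893025)·1 = 1/2 ✓
b·c²: (-25950054/14465125)·25/36 + 3558489/5786050·2809/1089 + (-20922/2893025)·1 = 1/3 ✓
b·Ac: 3558489/5786050·5/22 + (-20922/2893025)·(-2945/792) = 1/6 ✓
b·c³: (-25950054/14465125)·(-125/216) + 3558489/5786050·(-148877/35937) + (-20922/2893025)·1 = -1737790099/1145637900 ≠ 1/4 ⇒ order 3.
b·(c∘Ac): 3558489/5786050·(-265/726) + (-20922/2893025)·(-2945/792) = -342991/1735815 ≠ 1/8
b·Ac²: 3558489/5786050·(-25/132) + (-20922/2893025)·270095/52272 = -35250679/229127580 ≠ 1/12
b·A²c: (-20922/2893025)·25/66 = -317/115721 ≠ 1/24

3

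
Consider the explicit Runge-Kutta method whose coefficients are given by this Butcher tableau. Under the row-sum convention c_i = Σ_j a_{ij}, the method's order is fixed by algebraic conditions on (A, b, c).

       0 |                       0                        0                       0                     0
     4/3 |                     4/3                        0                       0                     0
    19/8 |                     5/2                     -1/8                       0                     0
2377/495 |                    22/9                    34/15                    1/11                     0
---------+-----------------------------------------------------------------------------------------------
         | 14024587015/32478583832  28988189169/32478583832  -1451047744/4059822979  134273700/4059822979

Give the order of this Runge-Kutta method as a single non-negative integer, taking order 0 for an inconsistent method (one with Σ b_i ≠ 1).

3

b = (14024587015/32478583832, 28988189169/32478583832, -1451047744/4059822979, 134273700/4059822979)
c = (0, 4/3, 19/8, 2377/495)
Ac = (0, 0, -1/6, 12823/3960)
Σ b_i: 14024587015/32478583832·1 + 28988189169/32478583832·1 + (-1451047744/4059822979)·1 + 134273700/4059822979·1 = 1 ✓
b·c: 28988189169/32478583832·4/3 + (-1451047744/4059822979)·19/8 + 134273700/4059822979·2377/495 = 1/2 ✓
b·c²: 28988189169/32478583832·16/9 + (-1451047744/4059822979)·361/64 + 134273700/4059822979·5650129/245025 = 1/3 ✓
b·Ac: (-1451047744/4059822979)·(-1/6) + 134273700/4059822979·12823/3960 = 1/6 ✓
b·c³: 28988189169/32478583832·64/27 + (-1451047744/4059822979)·6859/512 + 134273700/4059822979·13430356633/121287375 = 1768143991303/1786322110760 ≠ 1/4 ⇒ order 3.
b·(c∘Ac): (-1451047744/4059822979)·(-19/48) + 134273700/4059822979·30480271/1960200 = 15973629773/24358937874 ≠ 1/8
b·Ac²: (-1451047744/4059822979)·(-2/9) + 134273700/4059822979·431711/95040 = 134262972203/584614508976 ≠ 1/12
b·A²c: 134273700/4059822979·(-1/66) = -2034450/4059822979 ≠ 1/24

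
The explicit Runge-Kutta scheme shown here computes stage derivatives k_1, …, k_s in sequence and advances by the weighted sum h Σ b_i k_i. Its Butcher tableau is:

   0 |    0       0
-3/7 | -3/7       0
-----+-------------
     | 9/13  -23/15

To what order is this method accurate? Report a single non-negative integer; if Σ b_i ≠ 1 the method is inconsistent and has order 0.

0

b = (9/13, -23/15)
c = (0, -3/7)
Σ b_i: 9/13·1 + (-23/15)·1 = -164/195 ≠ 1 ⇒ order 0.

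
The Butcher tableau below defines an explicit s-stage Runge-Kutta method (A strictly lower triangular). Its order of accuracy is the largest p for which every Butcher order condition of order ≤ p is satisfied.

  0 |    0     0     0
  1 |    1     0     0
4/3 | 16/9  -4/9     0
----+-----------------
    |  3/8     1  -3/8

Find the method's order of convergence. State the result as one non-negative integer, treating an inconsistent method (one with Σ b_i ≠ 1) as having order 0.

b = (3/8, 1, -3/8)
c = (0, 1, 4/3)
Ac = (0, 0, -4/9)
Σ b_i: 3/8·1 + 1·1 + (-3/8)·1 = 1 ✓
b·c: 1·1 + (-3/8)·4/3 = 1/2 ✓
b·c²: 1·1 + (-3/8)·16/9 = 1/3 ✓
b·Ac: (-3/8)·(-4/9) = 1/6 ✓; 3 stages ⇒ order 3.

3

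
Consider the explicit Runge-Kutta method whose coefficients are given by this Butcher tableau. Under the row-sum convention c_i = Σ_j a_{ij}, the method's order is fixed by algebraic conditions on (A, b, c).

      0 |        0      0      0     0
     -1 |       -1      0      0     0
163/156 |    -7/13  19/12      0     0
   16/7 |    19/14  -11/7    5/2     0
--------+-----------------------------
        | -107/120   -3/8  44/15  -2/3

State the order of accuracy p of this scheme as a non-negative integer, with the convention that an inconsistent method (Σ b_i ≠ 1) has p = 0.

b = (-107/120, -3/8, 44/15, -2/3)
c = (0, -1, 163/156, 16/7)
Ac = (0, 0, -19/12, 9137/2184)
Σ b_i: (-107/120)·1 + (-3/8)·1 + 44/15·1 + (-2/3)·1 = 1 ✓
b·c: (-3/8)·(-1) + 44/15·163/156 + (-2/3)·16/7 = 62773/32760 ≠ 1/2 ⇒ order 1.

1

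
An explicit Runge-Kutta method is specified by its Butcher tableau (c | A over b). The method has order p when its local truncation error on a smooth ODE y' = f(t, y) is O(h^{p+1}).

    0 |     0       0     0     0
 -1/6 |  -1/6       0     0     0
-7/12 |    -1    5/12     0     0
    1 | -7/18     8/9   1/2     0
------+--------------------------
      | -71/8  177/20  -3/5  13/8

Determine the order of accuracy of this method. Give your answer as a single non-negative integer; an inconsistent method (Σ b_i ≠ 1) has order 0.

2

b = (-71/8, 177/20, -3/5, 13/8)
c = (0, -1/6, -7/12, 1)
Ac = (0, 0, -5/72, -95/216)
Σ b_i: (-71/8)·1 + 177/20·1 + (-3/5)·1 + 13/8·1 = 1 ✓
b·c: 177/20·(-1/6) + (-3/5)·(-7/12) + 13/8·1 = 1/2 ✓
b·c²: 177/20·1/36 + (-3/5)·49/144 + 13/8·1 = 5/3 ≠ 1/3 ⇒ order 2.
b·Ac: (-3/5)·(-5/72) + 13/8·(-95/216) = -1163/1728 ≠ 1/6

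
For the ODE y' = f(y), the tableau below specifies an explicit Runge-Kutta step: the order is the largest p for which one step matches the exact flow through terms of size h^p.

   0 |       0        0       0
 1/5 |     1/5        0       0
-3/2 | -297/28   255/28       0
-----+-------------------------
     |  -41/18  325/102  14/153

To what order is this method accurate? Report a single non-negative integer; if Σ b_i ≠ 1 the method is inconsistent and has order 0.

3

b = (-41/18, 325/102, 14/153)
c = (0, 1/5, -3/2)
Ac = (0, 0, 51/28)
Σ b_i: (-41/18)·1 + 325/102·1 + 14/153·1 = 1 ✓
b·c: 325/102·1/5 + 14/153·(-3/2) = 1/2 ✓
b·c²: 325/102·1/25 + 14/153·9/4 = 1/3 ✓
b·Ac: 14/153·51/28 = 1/6 ✓; 3 stages ⇒ order 3.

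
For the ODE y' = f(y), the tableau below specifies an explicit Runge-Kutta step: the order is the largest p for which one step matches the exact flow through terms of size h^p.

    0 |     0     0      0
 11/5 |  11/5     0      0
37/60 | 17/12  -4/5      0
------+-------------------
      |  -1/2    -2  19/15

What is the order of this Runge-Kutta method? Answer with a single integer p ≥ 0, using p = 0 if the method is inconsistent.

0

b = (-1/2, -2, 19/15)
c = (0, 11/5, 37/60)
Ac = (0, 0, -44/25)
Σ b_i: (-1/2)·1 + (-2)·1 + 19/15·1 = -37/30 ≠ 1 ⇒ order 0.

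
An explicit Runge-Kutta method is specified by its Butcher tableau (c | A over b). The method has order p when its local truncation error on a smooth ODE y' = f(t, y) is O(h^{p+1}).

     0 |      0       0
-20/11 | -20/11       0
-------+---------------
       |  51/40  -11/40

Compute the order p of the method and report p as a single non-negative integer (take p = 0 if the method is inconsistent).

2

b = (51/40, -11/40)
c = (0, -20/11)
Σ b_i: 51/40·1 + (-11/40)·1 = 1 ✓
b·c: (-11/40)·(-20/11) = 1/2 ✓; 2 stages ⇒ order 2.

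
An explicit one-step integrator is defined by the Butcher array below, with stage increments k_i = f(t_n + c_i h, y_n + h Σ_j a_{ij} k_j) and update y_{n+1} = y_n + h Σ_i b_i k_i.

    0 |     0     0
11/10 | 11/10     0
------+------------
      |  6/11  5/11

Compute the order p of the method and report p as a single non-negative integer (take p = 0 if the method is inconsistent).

b = (6/11, 5/11)
c = (0, 11/10)
Σ b_i: 6/11·1 + 5/11·1 = 1 ✓
b·c: 5/11·11/10 = 1/2 ✓; 2 stages ⇒ order 2.

2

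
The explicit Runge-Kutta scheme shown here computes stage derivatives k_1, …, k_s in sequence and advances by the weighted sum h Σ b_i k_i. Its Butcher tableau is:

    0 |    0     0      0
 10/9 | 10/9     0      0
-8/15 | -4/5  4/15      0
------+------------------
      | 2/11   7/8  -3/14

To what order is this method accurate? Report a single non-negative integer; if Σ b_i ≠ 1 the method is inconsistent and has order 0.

b = (2/11, 7/8, -3/14)
c = (0, 10/9, -8/15)
Ac = (0, 0, 8/27)
Σ b_i: 2/11·1 + 7/8·1 + (-3/14)·1 = 519/616 ≠ 1 ⇒ order 0.

0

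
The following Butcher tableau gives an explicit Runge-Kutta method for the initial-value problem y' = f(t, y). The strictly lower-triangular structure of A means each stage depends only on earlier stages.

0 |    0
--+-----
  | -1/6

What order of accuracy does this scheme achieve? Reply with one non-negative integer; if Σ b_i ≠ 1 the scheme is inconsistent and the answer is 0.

0

b = (-1/6)
c = (0)
Σ b_i: (-1/6)·1 = -1/6 ≠ 1 ⇒ order 0.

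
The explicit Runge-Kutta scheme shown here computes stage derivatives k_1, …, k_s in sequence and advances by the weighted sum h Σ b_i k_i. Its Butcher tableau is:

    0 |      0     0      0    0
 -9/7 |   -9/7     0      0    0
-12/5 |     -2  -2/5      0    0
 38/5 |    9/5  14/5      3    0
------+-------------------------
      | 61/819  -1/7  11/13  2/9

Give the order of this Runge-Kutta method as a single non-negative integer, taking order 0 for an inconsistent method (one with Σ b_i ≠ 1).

b = (61/819, -1/7, 11/13, 2/9)
c = (0, -9/7, -12/5, 38/5)
Ac = (0, 0, 18/35, -54/5)
Σ b_i: 61/819·1 + (-1/7)·1 + 11/13·1 + 2/9·1 = 1 ✓
b·c: (-1/7)·(-9/7) + 11/13·(-12/5) + 2/9·38/5 = -907/5733 ≠ 1/2 ⇒ order 1.

1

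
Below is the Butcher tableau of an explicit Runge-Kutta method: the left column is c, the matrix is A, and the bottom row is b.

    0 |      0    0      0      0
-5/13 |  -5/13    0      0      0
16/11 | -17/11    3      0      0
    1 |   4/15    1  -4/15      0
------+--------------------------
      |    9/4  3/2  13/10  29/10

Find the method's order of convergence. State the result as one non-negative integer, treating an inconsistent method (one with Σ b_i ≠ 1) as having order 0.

b = (9/4, 3/2, 13/10, 29/10)
c = (0, -5/13, 16/11, 1)
Ac = (0, 0, -15/13, -1657/2145)
Σ b_i: 9/4·1 + 3/2·1 + 13/10·1 + 29/10·1 = 159/20 ≠ 1 ⇒ order 0.

0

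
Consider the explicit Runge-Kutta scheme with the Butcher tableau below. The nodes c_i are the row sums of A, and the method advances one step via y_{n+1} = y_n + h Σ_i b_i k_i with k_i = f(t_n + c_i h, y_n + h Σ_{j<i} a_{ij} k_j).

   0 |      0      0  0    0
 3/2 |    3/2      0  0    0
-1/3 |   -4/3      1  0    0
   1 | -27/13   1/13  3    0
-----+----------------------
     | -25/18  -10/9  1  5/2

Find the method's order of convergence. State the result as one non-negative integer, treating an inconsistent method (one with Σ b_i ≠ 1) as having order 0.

2

b = (-25/18, -10/9, 1, 5/2)
c = (0, 3/2, -1/3, 1)
Ac = (0, 0, 3/2, -23/26)
Σ b_i: (-25/18)·1 + (-10/9)·1 + 1·1 + 5/2·1 = 1 ✓
b·c: (-10/9)·3/2 + 1·(-1/3) + 5/2·1 = 1/2 ✓
b·c²: (-10/9)·9/4 + 1·1/9 + 5/2·1 = 1/9 ≠ 1/3 ⇒ order 2.
b·Ac: 1·3/2 + 5/2·(-23/26) = -37/52 ≠ 1/6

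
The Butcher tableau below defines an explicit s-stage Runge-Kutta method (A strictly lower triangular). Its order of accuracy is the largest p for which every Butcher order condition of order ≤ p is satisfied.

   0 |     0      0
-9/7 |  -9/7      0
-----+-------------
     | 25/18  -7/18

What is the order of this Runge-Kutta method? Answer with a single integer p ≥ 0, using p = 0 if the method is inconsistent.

2

b = (25/18, -7/18)
c = (0, -9/7)
Σ b_i: 25/18·1 + (-7/18)·1 = 1 ✓
b·c: (-7/18)·(-9/7) = 1/2 ✓; 2 stages ⇒ order 2.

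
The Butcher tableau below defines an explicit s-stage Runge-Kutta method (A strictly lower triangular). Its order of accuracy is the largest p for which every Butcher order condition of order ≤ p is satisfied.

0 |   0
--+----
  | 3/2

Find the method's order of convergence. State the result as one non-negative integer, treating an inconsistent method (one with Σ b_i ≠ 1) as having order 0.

b = (3/2)
c = (0)
Σ b_i: 3/2·1 = 3/2 ≠ 1 ⇒ order 0.

0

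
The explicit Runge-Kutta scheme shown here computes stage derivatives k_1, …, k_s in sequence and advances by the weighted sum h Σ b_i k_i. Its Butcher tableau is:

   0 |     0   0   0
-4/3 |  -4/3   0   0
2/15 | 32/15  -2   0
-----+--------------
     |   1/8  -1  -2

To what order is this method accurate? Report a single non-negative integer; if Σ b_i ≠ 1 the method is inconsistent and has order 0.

b = (1/8, -1, -2)
c = (0, -4/3, 2/15)
Ac = (0, 0, 8/3)
Σ b_i: 1/8·1 + (-1)·1 + (-2)·1 = -23/8 ≠ 1 ⇒ order 0.

0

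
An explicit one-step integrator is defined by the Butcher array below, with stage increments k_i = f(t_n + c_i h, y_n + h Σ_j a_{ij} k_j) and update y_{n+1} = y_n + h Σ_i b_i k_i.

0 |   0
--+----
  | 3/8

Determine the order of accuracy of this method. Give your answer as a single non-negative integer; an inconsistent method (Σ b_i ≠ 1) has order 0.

0

b = (3/8)
c = (0)
Σ b_i: 3/8·1 = 3/8 ≠ 1 ⇒ order 0.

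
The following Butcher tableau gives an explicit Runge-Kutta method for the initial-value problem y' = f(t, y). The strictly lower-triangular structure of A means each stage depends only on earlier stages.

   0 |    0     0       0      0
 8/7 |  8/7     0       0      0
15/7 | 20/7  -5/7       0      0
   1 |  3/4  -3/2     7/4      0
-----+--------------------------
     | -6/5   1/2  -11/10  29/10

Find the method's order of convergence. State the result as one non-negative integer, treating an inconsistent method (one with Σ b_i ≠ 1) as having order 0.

0

b = (-6/5, 1/2, -11/10, 29/10)
c = (0, 8/7, 15/7, 1)
Ac = (0, 0, -40/49, 57/28)
Σ b_i: (-6/5)·1 + 1/2·1 + (-11/10)·1 + 29/10·1 = 11/10 ≠ 1 ⇒ order 0.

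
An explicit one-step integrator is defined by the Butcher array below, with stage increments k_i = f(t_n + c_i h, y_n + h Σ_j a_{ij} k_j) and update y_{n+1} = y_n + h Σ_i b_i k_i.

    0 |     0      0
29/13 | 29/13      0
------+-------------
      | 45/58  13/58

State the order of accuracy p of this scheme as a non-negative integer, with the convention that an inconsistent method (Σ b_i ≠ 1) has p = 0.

b = (45/58, 13/58)
c = (0, 29/13)
Σ b_i: 45/58·1 + 13/58·1 = 1 ✓
b·c: 13/58·29/13 = 1/2 ✓; 2 stages ⇒ order 2.

2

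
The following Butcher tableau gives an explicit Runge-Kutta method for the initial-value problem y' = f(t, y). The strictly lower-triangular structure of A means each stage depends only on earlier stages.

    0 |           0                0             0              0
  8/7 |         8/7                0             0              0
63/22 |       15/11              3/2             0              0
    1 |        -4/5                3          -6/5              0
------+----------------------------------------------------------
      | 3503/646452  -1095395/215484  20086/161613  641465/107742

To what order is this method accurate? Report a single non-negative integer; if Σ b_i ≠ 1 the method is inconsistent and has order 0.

3

b = (3503/646452, -1095395/215484, 20086/161613, 641465/107742)
c = (0, 8/7, 63/22, 1)
Ac = (0, 0, 12/7, -3/385)
Σ b_i: 3503/646452·1 + (-1095395/215484)·1 + 20086/161613·1 + 641465/107742·1 = 1 ✓
b·c: (-1095395/215484)·8/7 + 20086/161613·63/22 + 641465/107742·1 = 1/2 ✓
b·c²: (-1095395/215484)·64/49 + 20086/161613·3969/484 + 641465/107742·1 = 1/3 ✓
b·Ac: 20086/161613·12/7 + 641465/107742·(-3/385) = 1/6 ✓
b·c³: (-1095395/215484)·512/343 + 20086/161613·250047/10648 + 641465/107742·1 = 7102673/5530756 ≠ 1/4 ⇒ order 3.
b·(c∘Ac): 20086/161613·54/11 + 641465/107742·(-3/385) = 141721/251398 ≠ 1/8
b·Ac²: 20086/161613·96/49 + 641465/107742·(-351123/59290) = -580980923/16592268 ≠ 1/12
b·A²c: 641465/107742·(-72/35) = -1539516/125699 ≠ 1/24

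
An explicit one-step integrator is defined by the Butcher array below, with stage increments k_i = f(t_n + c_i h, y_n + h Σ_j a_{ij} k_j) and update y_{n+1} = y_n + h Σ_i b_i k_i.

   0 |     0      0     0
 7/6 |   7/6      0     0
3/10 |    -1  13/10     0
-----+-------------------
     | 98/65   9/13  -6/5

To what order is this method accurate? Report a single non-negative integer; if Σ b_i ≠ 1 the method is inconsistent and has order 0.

b = (98/65, 9/13, -6/5)
c = (0, 7/6, 3/10)
Ac = (0, 0, 91/60)
Σ b_i: 98/65·1 + 9/13·1 + (-6/5)·1 = 1 ✓
b·c: 9/13·7/6 + (-6/5)·3/10 = 291/650 ≠ 1/2 ⇒ order 1.

1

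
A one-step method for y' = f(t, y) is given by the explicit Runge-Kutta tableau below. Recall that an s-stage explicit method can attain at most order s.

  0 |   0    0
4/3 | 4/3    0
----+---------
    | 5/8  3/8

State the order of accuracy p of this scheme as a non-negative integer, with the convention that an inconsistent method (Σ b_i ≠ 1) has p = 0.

2

b = (5/8, 3/8)
c = (0, 4/3)
Σ b_i: 5/8·1 + 3/8·1 = 1 ✓
b·c: 3/8·4/3 = 1/2 ✓; 2 stages ⇒ order 2.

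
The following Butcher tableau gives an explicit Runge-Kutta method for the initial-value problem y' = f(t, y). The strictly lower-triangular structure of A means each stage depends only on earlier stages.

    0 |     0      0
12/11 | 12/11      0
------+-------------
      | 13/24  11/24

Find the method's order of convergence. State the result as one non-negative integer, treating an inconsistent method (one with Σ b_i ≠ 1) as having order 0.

b = (13/24, 11/24)
c = (0, 12/11)
Σ b_i: 13/24·1 + 11/24·1 = 1 ✓
b·c: 11/24·12/11 = 1/2 ✓; 2 stages ⇒ order 2.

2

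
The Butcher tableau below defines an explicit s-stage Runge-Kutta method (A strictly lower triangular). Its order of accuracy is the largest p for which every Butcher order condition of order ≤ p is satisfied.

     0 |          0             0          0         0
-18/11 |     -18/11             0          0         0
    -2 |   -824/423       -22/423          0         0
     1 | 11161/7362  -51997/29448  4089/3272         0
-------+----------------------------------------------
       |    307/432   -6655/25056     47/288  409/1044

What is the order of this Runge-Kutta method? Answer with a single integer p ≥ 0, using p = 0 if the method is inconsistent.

4

b = (307/432, -6655/25056, 47/288, 409/1044)
c = (0, -18/11, -2, 1)
Ac = (0, 0, 4/47, 319/818)
Σ b_i: 307/432·1 + (-6655/25056)·1 + 47/288·1 + 409/1044·1 = 1 ✓
b·c: (-6655/25056)·(-18/11) + 47/288·(-2) + 409/1044·1 = 1/2 ✓
b·c²: (-6655/25056)·324/121 + 47/288·4 + 409/1044·1 = 1/3 ✓
b·Ac: 47/288·4/47 + 409/1044·319/818 = 1/6 ✓
b·c³: (-6655/25056)·(-5832/1331) + 47/288·(-8) + 409/1044·1 = 1/4 ✓
b·(c∘Ac): 47/288·(-8/47) + 409/1044·319/818 = 1/8 ✓
b·Ac²: 47/288·(-72/517) + 409/1044·1218/4499 = 1/12 ✓
b·A²c: 409/1044·87/818 = 1/24 ✓; 4 stages ⇒ order 4.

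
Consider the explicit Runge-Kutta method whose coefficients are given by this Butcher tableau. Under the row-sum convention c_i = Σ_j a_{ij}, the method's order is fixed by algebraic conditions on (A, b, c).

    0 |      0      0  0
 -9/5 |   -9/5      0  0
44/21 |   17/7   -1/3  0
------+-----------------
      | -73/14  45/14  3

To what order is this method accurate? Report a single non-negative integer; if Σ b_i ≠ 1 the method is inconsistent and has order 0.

2

b = (-73/14, 45/14, 3)
c = (0, -9/5, 44/21)
Ac = (0, 0, 3/5)
Σ b_i: (-73/14)·1 + 45/14·1 + 3·1 = 1 ✓
b·c: 45/14·(-9/5) + 3·44/21 = 1/2 ✓
b·c²: 45/14·81/25 + 3·1936/441 = 34669/1470 ≠ 1/3 ⇒ order 2.
b·Ac: 3·3/5 = 9/5 ≠ 1/6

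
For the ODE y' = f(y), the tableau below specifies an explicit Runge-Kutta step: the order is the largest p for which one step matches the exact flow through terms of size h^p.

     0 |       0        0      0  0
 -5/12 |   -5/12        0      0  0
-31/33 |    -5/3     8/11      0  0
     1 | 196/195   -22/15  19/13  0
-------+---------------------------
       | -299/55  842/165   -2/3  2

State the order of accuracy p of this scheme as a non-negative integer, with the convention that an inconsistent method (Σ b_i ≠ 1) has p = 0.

2

b = (-299/55, 842/165, -2/3, 2)
c = (0, -5/12, -31/33, 1)
Ac = (0, 0, -10/33, -1961/2574)
Σ b_i: (-299/55)·1 + 842/165·1 + (-2/3)·1 + 2·1 = 1 ✓
b·c: 842/165·(-5/12) + (-2/3)·(-31/33) + 2·1 = 1/2 ✓
b·c²: 842/165·25/144 + (-2/3)·961/1089 + 2·1 = 20017/8712 ≠ 1/3 ⇒ order 2.
b·Ac: (-2/3)·(-10/33) + 2·(-1961/2574) = -189/143 ≠ 1/6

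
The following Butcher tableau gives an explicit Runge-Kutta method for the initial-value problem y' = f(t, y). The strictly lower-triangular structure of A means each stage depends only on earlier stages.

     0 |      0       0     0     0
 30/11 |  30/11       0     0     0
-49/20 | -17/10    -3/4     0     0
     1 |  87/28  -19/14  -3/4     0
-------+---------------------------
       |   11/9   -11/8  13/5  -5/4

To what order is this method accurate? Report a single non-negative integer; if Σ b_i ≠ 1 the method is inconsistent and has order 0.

0

b = (11/9, -11/8, 13/5, -5/4)
c = (0, 30/11, -49/20, 1)
Ac = (0, 0, -45/22, -11481/6160)
Σ b_i: 11/9·1 + (-11/8)·1 + 13/5·1 + (-5/4)·1 = 431/360 ≠ 1 ⇒ order 0.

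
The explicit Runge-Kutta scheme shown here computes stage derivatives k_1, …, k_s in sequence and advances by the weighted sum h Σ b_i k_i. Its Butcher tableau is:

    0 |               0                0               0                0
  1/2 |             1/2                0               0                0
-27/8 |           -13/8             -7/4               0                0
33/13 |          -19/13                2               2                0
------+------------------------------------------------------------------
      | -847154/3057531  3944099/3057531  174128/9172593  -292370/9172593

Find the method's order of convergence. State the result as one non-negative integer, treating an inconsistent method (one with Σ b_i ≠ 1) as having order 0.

3

b = (-847154/3057531, 3944099/3057531, 174128/9172593, -292370/9172593)
c = (0, 1/2, -27/8, 33/13)
Ac = (0, 0, -7/8, -23/4)
Σ b_i: (-847154/3057531)·1 + 3944099/3057531·1 + 174128/9172593·1 + (-292370/9172593)·1 = 1 ✓
b·c: 3944099/3057531·1/2 + 174128/9172593·(-27/8) + (-292370/9172593)·33/13 = 1/2 ✓
b·c²: 3944099/3057531·1/4 + 174128/9172593·729/64 + (-292370/9172593)·1089/169 = 1/3 ✓
b·Ac: 174128/9172593·(-7/8) + (-292370/9172593)·(-23/4) = 1/6 ✓
b·c³: 3944099/3057531·1/8 + 174128/9172593·(-19683/512) + (-292370/9172593)·35937/2197 = -1386308011/1271932896 ≠ 1/4 ⇒ order 3.
b·(c∘Ac): 174128/9172593·189/64 + (-292370/9172593)·(-759/52) = 6375599/12230124 ≠ 1/8
b·Ac²: 174128/9172593·(-7/16) + (-292370/9172593)·745/32 = -36708907/48920496 ≠ 1/12
b·A²c: (-292370/9172593)·(-7/4) = 1023295/18345186 ≠ 1/24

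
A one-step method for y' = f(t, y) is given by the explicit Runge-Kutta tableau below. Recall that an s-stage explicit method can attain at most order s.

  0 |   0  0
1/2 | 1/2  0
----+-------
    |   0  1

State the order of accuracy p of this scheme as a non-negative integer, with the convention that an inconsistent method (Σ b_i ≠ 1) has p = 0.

b = (0, 1)
c = (0, 1/2)
Σ b_i: 1·1 = 1 ✓
b·c: 1·1/2 = 1/2 ✓; 2 stages ⇒ order 2.

2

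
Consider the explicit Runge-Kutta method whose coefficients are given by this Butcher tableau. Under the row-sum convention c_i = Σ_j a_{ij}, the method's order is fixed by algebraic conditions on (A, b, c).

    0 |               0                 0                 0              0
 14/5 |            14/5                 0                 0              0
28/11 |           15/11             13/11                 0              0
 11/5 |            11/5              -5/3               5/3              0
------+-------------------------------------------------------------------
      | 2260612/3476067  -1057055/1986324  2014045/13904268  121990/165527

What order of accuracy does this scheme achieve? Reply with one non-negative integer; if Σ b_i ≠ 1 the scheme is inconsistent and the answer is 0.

b = (2260612/3476067, -1057055/1986324, 2014045/13904268, 121990/165527)
c = (0, 14/5, 28/11, 11/5)
Ac = (0, 0, 182/55, -14/33)
Σ b_i: 2260612/3476067·1 + (-1057055/1986324)·1 + 2014045/13904268·1 + 121990/165527·1 = 1 ✓
b·c: (-1057055/1986324)·14/5 + 2014045/13904268·28/11 + 121990/165527·11/5 = 1/2 ✓
b·c²: (-1057055/1986324)·196/25 + 2014045/13904268·784/121 + 121990/165527·121/25 = 1/3 ✓
b·Ac: 2014045/13904268·182/55 + 121990/165527·(-14/33) = 1/6 ✓
b·c³: (-1057055/1986324)·2744/125 + 2014045/13904268·21952/1331 + 121990/165527·1331/125 = -65810684/45519925 ≠ 1/4 ⇒ order 3.
b·(c∘Ac): 2014045/13904268·5096/605 + 121990/165527·(-14/15) = 88102/165527 ≠ 1/8
b·Ac²: 2014045/13904268·2548/275 + 121990/165527·(-1372/605) = -8990821/27311955 ≠ 1/12
b·A²c: 121990/165527·182/33 = 2018380/496581 ≠ 1/24

3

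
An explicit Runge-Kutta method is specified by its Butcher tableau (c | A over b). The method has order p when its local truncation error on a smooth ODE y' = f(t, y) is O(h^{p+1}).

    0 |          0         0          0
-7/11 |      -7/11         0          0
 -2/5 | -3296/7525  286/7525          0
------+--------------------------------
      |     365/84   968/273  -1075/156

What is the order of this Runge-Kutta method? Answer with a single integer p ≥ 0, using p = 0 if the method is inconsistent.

3

b = (365/84, 968/273, -1075/156)
c = (0, -7/11, -2/5)
Ac = (0, 0, -26/1075)
Σ b_i: 365/84·1 + 968/273·1 + (-1075/156)·1 = 1 ✓
b·c: 968/273·(-7/11) + (-1075/156)·(-2/5) = 1/2 ✓
b·c²: 968/273·49/121 + (-1075/156)·4/25 = 1/3 ✓
b·Ac: (-1075/156)·(-26/1075) = 1/6 ✓; 3 stages ⇒ order 3.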